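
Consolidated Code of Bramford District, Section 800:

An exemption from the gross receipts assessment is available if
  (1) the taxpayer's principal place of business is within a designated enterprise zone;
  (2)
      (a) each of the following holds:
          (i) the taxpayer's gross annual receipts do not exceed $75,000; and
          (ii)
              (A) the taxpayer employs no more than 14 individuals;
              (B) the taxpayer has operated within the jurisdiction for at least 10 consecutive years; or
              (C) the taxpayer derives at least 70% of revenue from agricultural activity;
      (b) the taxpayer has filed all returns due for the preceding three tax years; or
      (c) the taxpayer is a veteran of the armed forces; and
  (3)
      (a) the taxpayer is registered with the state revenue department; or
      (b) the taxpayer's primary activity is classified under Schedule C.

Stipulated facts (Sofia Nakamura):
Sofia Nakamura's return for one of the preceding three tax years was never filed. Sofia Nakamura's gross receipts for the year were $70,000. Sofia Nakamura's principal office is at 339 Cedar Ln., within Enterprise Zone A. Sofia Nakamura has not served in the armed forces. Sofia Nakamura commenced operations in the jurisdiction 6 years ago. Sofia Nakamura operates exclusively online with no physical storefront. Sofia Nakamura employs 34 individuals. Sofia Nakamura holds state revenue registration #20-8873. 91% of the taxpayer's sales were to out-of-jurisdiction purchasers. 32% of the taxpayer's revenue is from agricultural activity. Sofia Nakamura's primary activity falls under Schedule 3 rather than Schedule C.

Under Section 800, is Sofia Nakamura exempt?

(1) in enterprise zone — satisfied.
(i) receipts ≤ $75,000 — met.
(A) ≤ 14 employees — fails.
(B) ≥ 10 yrs in jurisdiction — not met.
(C) ≥70% agricultural — not met.
(ii) = F OR F OR F = false.
So (a) is not satisfied (T AND F).
(b) returns current — not satisfied.
(c) veteran — not met.
So (2) is not satisfied (F OR F OR F).
(a) state-registered — satisfied.
(b) Schedule C activity — not satisfied.
(3): T OR F → true.
Overall: T AND F AND T → false.

No — not exempt.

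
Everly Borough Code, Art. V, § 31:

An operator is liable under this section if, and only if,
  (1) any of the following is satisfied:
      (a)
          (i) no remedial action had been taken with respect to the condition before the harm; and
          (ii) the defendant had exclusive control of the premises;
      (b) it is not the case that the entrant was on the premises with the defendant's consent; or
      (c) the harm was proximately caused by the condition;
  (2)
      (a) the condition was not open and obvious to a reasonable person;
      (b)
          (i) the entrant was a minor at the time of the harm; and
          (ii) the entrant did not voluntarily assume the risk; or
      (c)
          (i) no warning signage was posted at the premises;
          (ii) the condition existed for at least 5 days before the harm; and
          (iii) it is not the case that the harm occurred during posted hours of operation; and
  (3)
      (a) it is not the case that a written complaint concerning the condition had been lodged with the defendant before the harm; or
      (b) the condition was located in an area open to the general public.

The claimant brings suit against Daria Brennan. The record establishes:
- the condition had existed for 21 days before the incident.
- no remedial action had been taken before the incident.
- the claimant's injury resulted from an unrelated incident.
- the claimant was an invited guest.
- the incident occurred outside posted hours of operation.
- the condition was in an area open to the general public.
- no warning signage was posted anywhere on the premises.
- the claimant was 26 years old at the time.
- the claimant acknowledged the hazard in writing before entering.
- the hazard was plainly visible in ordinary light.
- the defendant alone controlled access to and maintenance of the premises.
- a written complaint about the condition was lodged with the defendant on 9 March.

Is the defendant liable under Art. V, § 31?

(i) no remedial action — met.
(ii) exclusive control — met.
(a) = T AND T = true.
(b) not (consent to enter) — not satisfied.
(c) proximate cause — not satisfied.
(1): T OR F OR F → true.
(a) not open/obvious — not met.
(i) entrant a minor — not satisfied.
(ii) no assumed risk — not satisfied.
(b): F AND F → false.
(i) no signage posted — holds.
(ii) condition ≥5 days old — met.
(iii) not (during posted hours) — satisfied.
(c) = T AND T AND T = true.
So (2) is satisfied (F OR F OR T).
(a) not (complaint lodged) — fails.
(b) public area — holds.
(3): F OR T → true.
Overall = T AND T AND T = true.

Yes — liable.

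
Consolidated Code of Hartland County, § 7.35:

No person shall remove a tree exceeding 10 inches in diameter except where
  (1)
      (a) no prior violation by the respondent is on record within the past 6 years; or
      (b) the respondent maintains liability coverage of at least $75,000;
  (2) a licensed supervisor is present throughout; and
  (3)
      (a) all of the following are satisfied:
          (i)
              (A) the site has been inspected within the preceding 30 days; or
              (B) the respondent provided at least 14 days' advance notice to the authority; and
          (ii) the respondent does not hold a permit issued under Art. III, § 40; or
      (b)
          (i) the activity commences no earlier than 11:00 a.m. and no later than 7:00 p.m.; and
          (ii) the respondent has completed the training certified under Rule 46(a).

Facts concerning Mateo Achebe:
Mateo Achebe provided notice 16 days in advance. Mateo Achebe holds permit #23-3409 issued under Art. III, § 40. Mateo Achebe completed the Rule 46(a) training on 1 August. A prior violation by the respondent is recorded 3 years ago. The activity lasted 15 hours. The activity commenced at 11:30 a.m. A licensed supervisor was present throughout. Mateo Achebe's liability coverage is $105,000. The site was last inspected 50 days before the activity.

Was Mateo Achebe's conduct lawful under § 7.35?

(a) no prior violation — fails.
(b) coverage ≥ $75,000 — satisfied.
(1): F OR T → true.
(2) supervisor present — holds.
(A) site inspected — not met.
(B) ≥14 days' notice — holds.
(i) = F OR T = true.
(ii) not (holds permit) — fails.
(a): T AND F → false.
(i) start within hours — met.
(ii) training certified — holds.
(b) = T AND T = true.
So (3) is satisfied (F OR T).
Overall: T AND T AND T → true.

Yes — lawful.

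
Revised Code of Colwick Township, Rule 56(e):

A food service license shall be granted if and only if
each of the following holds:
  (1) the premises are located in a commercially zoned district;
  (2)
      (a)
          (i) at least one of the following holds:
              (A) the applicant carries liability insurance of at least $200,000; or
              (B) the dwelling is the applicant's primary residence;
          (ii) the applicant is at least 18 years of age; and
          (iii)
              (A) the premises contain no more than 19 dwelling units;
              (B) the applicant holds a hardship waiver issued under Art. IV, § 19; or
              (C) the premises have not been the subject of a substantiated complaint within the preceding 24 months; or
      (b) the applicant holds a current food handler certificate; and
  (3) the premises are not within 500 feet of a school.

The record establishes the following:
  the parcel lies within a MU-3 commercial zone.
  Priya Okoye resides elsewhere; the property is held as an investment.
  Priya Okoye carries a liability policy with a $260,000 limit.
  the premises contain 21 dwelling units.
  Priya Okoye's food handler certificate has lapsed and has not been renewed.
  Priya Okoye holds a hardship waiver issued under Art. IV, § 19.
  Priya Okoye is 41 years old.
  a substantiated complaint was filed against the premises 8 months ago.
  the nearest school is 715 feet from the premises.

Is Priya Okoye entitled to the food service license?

Yes — granted.

(1) commercially zoned — holds.
(A) insurance ≥ $200,000 — satisfied.
(B) primary residence — not met.
(i): T OR F → true.
(ii) age ≥ 18 — met.
(A) ≤ 19 units — not satisfied.
(B) hardship waiver — satisfied.
(C) no complaint in 24 mo. — not satisfied.
(iii) = F OR T OR F = true.
(a): T AND T AND T → true.
(b) food handler cert. — not met.
(2) = T OR F = true.
(3) ≥500 ft from school — satisfied.
Overall = T AND T AND T = true.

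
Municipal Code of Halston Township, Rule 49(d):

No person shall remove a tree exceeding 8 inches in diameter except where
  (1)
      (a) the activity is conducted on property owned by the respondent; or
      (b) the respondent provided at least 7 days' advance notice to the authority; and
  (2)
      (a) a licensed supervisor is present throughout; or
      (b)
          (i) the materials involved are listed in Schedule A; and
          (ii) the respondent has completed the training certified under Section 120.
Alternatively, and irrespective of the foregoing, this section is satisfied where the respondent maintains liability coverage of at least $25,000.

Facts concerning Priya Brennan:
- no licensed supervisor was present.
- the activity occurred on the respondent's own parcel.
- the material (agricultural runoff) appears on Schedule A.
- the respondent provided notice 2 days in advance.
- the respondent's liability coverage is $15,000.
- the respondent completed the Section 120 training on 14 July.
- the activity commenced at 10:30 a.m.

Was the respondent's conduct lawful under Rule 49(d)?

(a) own property — met.
(b) ≥7 days' notice — fails.
(1) = T OR F = true.
(a) supervisor present — not met.
(i) Schedule A material — holds.
(ii) training certified — met.
So (b) is satisfied (T AND T).
(2): F OR T → true.
Overall: T AND T → true.
Exception (coverage ≥ $25,000) — not satisfied.
Result: main true OR exception false → true.

Yes — lawful.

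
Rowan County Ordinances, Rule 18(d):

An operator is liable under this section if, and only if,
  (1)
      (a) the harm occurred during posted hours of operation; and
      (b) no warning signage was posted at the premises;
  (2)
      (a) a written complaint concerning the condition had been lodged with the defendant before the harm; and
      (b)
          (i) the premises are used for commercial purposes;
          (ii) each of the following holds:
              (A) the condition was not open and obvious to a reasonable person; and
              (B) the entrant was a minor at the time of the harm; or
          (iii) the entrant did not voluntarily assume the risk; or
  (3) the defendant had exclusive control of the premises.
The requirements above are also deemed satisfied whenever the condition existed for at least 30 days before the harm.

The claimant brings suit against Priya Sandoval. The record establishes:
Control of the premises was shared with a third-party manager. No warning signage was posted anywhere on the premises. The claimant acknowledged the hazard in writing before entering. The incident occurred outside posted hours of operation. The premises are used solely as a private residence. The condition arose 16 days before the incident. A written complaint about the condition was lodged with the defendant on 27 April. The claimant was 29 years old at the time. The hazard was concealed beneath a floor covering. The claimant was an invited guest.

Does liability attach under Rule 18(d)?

(a) during posted hours — not satisfied.
(b) no signage posted — holds.
(1) = F AND T = false.
(a) complaint lodged — satisfied.
(i) commercial use — not met.
(A) not open/obvious — satisfied.
(B) entrant a minor — fails.
(ii): T AND F → false.
(iii) no assumed risk — not met.
(b) = F OR F OR F = false.
(2): T AND F → false.
(3) exclusive control — fails.
Overall: F OR F OR F → false.
Exception (condition ≥30 days old) — not satisfied.
Result: main false OR exception false → false.

No — not liable.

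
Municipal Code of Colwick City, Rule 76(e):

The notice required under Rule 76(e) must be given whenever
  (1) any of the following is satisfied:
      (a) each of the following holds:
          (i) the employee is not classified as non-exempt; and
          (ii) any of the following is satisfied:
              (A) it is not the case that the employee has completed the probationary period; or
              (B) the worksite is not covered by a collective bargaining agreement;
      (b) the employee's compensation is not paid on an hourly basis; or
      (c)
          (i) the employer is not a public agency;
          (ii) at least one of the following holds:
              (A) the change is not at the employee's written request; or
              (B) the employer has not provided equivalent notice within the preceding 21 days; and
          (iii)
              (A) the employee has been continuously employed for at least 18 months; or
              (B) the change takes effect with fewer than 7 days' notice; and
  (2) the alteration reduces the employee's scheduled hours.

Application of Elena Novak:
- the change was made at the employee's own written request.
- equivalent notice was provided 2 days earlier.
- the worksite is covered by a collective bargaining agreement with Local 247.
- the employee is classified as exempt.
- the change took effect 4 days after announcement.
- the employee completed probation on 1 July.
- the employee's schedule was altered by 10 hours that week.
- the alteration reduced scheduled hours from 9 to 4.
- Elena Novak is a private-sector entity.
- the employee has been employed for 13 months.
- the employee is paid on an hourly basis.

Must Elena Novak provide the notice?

(i) not (non-exempt) — holds.
(A) not (past probation) — not satisfied.
(B) no CBA — not met.
So (ii) is not satisfied (F OR F).
(a): T AND F → false.
(b) not (hourly-paid) — fails.
(i) not (public agency) — met.
(A) not employee-requested — not satisfied.
(B) no recent notice — not met.
(ii) = F OR F = false.
(A) tenure ≥ 18 mo. — not met.
(B) < 7 days' notice — met.
(iii): F OR T → true.
(c) = T AND F AND T = false.
(1) = F OR F OR F = false.
(2) hours reduced — met.
Overall = F AND T = false.

No — not required.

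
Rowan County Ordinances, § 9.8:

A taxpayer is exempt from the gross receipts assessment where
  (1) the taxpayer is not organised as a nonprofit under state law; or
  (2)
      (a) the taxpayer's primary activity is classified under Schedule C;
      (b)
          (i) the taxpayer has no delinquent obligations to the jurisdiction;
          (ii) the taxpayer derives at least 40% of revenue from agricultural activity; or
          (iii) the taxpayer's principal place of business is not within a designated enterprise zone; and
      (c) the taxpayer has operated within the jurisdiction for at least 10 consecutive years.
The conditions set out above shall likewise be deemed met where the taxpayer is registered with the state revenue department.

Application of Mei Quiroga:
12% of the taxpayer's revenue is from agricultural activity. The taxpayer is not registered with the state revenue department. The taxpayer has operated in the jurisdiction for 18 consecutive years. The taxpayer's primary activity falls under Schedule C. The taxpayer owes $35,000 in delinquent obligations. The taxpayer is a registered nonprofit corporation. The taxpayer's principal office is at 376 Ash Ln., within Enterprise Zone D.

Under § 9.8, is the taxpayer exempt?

(1) not (nonprofit) — not met.
(a) Schedule C activity — met.
(i) no delinquency — not satisfied.
(ii) ≥40% agricultural — not satisfied.
(iii) not (in enterprise zone) — fails.
(b): F OR F OR F → false.
(c) ≥ 10 yrs in jurisdiction — satisfied.
(2): T AND F AND T → false.
Overall = F OR F = false.
Exception (state-registered) — not satisfied.
Result: main false OR exception false → false.

No — not exempt.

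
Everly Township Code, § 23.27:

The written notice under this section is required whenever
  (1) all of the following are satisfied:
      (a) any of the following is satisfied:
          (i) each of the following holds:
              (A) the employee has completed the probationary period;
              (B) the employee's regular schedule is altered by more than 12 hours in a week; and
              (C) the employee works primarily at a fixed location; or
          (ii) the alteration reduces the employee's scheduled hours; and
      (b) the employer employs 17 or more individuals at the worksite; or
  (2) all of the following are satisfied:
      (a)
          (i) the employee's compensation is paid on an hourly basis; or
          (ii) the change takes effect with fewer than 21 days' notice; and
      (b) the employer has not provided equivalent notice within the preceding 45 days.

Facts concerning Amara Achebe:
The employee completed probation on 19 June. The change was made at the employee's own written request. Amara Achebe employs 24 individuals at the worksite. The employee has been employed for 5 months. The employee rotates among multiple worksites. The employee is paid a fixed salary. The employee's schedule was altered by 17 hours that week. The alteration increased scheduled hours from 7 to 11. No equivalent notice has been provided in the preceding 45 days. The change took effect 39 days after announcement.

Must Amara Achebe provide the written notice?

No — not required.

(A) past probation — met.
(B) schedule shift > 12h — satisfied.
(C) fixed location — not met.
(i): T AND T AND F → false.
(ii) hours reduced — not satisfied.
(a): F OR F → false.
(b) ≥ 17 at site — holds.
(1) = F AND T = false.
(i) hourly-paid — not satisfied.
(ii) < 21 days' notice — fails.
(a): F OR F → false.
(b) no recent notice — holds.
(2) = F AND T = false.
So Overall is not satisfied (F OR F).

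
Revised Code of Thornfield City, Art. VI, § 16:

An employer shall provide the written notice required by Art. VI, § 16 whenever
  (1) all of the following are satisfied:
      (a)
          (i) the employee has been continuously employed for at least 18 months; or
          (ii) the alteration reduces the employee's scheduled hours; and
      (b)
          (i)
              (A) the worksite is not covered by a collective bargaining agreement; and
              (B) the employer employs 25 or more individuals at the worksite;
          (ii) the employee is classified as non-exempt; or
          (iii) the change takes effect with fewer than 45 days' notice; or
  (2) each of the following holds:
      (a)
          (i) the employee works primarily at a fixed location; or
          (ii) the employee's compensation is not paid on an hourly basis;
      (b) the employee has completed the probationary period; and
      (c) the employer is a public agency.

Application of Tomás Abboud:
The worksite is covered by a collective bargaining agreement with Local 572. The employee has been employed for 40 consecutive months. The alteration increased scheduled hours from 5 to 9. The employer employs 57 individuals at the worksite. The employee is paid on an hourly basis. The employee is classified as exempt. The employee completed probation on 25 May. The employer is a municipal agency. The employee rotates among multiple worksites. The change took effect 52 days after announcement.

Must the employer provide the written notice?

(i) tenure ≥ 18 mo. — satisfied.
(ii) hours reduced — not met.
(a) = T OR F = true.
(A) no CBA — not met.
(B) ≥ 25 at site — satisfied.
(i): F AND T → false.
(ii) non-exempt — fails.
(iii) < 45 days' notice — not satisfied.
(b): F OR F OR F → false.
(1): T AND F → false.
(i) fixed location — not satisfied.
(ii) not (hourly-paid) — not satisfied.
So (a) is not satisfied (F OR F).
(b) past probation — satisfied.
(c) public agency — met.
(2): F AND T AND T → false.
So Overall is not satisfied (F OR F).

No — not required.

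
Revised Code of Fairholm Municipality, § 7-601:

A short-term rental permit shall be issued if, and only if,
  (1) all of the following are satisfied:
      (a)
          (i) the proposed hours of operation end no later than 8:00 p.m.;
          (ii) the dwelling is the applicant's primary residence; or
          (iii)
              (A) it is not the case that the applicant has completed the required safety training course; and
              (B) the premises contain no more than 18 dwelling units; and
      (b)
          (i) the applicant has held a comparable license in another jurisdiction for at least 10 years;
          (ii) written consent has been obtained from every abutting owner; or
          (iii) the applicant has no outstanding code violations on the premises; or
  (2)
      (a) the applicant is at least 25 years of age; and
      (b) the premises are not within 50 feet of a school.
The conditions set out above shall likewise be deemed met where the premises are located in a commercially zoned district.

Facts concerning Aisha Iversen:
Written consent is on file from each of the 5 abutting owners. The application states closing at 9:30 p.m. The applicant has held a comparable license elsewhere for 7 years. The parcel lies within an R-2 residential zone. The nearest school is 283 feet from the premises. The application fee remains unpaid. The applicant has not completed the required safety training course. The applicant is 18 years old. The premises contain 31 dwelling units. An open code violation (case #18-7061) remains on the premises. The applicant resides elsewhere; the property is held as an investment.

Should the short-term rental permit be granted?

No — denied.

(i) closes by 8 p.m. — fails.
(ii) primary residence — not satisfied.
(A) not (safety training) — holds.
(B) ≤ 18 units — not met.
(iii): T AND F → false.
(a) = F OR F OR F = false.
(i) prior license ≥ 10 yr — not met.
(ii) all abutters consent — satisfied.
(iii) no code violations — not satisfied.
(b): F OR T OR F → true.
So (1) is not satisfied (F AND T).
(a) age ≥ 25 — not met.
(b) ≥50 ft from school — satisfied.
(2): F AND T → false.
Overall = F OR F = false.
Exception (commercially zoned) — not satisfied.
Result: main false OR exception false → false.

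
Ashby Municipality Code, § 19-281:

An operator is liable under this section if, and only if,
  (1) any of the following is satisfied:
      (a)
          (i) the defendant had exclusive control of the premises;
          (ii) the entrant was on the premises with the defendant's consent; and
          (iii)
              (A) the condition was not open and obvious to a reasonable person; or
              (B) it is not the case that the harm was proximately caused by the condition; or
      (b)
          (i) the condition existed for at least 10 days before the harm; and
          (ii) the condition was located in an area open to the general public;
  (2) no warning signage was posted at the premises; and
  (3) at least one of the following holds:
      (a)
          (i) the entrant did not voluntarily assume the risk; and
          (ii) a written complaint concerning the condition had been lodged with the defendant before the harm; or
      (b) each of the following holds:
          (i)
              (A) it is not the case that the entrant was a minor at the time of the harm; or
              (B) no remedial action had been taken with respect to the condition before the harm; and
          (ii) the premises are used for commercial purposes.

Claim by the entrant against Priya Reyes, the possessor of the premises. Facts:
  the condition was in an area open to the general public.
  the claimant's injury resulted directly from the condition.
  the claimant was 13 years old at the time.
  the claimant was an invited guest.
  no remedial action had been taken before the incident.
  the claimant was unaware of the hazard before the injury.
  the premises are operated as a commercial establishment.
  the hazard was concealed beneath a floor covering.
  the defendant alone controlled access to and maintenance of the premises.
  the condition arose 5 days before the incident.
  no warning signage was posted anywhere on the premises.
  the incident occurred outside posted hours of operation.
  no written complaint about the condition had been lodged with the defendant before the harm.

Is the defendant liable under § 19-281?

(i) exclusive control — satisfied.
(ii) consent to enter — holds.
(A) not open/obvious — holds.
(B) not (proximate cause) — not satisfied.
(iii): T OR F → true.
(a): T AND T AND T → true.
(i) condition ≥10 days old — not satisfied.
(ii) public area — holds.
(b): F AND T → false.
(1): T OR F → true.
(2) no signage posted — met.
(i) no assumed risk — satisfied.
(ii) complaint lodged — not met.
(a) = T AND F = false.
(A) not (entrant a minor) — fails.
(B) no remedial action — satisfied.
(i) = F OR T = true.
(ii) commercial use — satisfied.
(b) = T AND T = true.
(3) = F OR T = true.
Overall: T AND T AND T → true.

Yes — liable.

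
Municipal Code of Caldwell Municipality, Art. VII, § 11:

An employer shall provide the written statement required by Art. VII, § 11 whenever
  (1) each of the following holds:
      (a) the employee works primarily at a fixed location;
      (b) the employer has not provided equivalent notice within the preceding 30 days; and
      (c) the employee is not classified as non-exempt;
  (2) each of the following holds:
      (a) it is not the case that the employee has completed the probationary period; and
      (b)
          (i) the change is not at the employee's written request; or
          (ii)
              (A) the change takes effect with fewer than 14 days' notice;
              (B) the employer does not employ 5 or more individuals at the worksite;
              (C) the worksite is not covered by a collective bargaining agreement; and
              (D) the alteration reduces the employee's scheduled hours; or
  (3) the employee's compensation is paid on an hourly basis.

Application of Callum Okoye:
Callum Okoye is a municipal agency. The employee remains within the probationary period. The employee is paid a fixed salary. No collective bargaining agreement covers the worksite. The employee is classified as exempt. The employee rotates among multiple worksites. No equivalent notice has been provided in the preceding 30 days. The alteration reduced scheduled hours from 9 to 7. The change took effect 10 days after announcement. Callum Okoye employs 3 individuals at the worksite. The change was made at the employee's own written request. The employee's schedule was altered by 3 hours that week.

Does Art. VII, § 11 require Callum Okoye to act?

Yes — required.

(a) fixed location — fails.
(b) no recent notice — holds.
(c) not (non-exempt) — met.
So (1) is not satisfied (F AND T AND T).
(a) not (past probation) — satisfied.
(i) not employee-requested — fails.
(A) < 14 days' notice — holds.
(B) not (≥ 5 at site) — holds.
(C) no CBA — holds.
(D) hours reduced — met.
So (ii) is satisfied (T AND T AND T AND T).
So (b) is satisfied (F OR T).
(2) = T AND T = true.
(3) hourly-paid — fails.
So Overall is satisfied (F OR T OR F).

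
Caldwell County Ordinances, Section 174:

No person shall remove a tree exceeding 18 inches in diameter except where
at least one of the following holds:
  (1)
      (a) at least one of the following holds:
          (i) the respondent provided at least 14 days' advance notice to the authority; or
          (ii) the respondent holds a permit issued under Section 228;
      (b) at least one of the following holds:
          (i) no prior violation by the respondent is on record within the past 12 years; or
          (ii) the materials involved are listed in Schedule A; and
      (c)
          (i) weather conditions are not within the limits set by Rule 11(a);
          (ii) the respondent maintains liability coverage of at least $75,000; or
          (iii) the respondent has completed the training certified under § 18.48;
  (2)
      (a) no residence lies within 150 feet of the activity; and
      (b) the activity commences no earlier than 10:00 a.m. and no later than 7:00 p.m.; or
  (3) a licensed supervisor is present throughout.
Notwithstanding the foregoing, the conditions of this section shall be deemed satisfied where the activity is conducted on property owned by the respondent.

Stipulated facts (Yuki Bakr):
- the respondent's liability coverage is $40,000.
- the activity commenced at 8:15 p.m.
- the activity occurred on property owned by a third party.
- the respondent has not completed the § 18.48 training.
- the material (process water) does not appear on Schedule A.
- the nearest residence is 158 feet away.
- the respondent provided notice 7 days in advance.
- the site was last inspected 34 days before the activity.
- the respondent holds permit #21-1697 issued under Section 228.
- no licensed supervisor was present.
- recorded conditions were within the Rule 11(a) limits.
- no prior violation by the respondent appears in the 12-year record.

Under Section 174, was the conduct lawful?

(i) ≥14 days' notice — not satisfied.
(ii) holds permit — met.
(a) = F OR T = true.
(i) no prior violation — holds.
(ii) Schedule A material — fails.
So (b) is satisfied (T OR F).
(i) not (weather ok) — not satisfied.
(ii) coverage ≥ $75,000 — not met.
(iii) training certified — not met.
(c) = F OR F OR F = false.
(1): T AND T AND F → false.
(a) no residence in 150 ft — holds.
(b) start within hours — not satisfied.
(2): T AND F → false.
(3) supervisor present — not met.
Overall: F OR F OR F → false.
Exception (own property) — not satisfied.
Result: main false OR exception false → false.

No — unlawful.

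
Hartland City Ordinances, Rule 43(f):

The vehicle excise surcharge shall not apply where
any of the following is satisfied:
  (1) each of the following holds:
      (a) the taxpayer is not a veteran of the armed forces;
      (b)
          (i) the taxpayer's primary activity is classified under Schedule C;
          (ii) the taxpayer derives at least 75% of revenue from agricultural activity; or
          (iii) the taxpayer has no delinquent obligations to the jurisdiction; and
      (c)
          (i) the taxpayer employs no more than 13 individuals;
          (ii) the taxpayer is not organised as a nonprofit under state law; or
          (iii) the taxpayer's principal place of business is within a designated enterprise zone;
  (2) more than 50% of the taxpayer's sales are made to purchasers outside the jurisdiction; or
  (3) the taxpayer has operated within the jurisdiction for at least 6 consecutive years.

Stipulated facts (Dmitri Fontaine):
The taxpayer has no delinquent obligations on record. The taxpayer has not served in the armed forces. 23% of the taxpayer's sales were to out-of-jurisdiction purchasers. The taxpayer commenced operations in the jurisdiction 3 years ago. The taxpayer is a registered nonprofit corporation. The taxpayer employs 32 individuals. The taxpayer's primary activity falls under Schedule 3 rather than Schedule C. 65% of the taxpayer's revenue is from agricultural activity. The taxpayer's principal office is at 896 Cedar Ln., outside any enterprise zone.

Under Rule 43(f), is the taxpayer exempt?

No — not exempt.

(a) not (veteran) — holds.
(i) Schedule C activity — fails.
(ii) ≥75% agricultural — not satisfied.
(iii) no delinquency — holds.
So (b) is satisfied (F OR F OR T).
(i) ≤ 13 employees — not satisfied.
(ii) not (nonprofit) — fails.
(iii) in enterprise zone — not met.
(c) = F OR F OR F = false.
(1) = T AND T AND F = false.
(2) >50% out-of-jur. sales — fails.
(3) ≥ 6 yrs in jurisdiction — not satisfied.
So Overall is not satisfied (F OR F OR F).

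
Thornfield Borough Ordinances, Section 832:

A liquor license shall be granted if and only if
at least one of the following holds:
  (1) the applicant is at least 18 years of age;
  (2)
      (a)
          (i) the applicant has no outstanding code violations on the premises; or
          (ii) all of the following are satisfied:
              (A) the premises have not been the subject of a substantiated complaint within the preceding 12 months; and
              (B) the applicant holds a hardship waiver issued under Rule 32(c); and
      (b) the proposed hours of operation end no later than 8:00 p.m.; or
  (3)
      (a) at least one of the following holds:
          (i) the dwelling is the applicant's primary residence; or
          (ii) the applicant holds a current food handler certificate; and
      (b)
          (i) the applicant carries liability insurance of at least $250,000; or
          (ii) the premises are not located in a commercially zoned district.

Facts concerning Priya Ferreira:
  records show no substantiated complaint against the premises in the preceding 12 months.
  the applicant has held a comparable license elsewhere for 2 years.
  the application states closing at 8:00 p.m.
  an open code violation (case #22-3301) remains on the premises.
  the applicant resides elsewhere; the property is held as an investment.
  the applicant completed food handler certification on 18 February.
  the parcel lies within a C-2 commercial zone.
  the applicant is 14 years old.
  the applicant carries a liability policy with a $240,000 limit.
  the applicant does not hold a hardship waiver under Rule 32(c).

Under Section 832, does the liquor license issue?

No — denied.

(1) age ≥ 18 — not satisfied.
(i) no code violations — not satisfied.
(A) no complaint in 12 mo. — satisfied.
(B) hardship waiver — not met.
(ii) = T AND F = false.
(a) = F OR F = false.
(b) closes by 8 p.m. — satisfied.
(2): F AND T → false.
(i) primary residence — not met.
(ii) food handler cert. — holds.
(a): F OR T → true.
(i) insurance ≥ $250,000 — not met.
(ii) not (commercially zoned) — not satisfied.
(b) = F OR F = false.
So (3) is not satisfied (T AND F).
So Overall is not satisfied (F OR F OR F).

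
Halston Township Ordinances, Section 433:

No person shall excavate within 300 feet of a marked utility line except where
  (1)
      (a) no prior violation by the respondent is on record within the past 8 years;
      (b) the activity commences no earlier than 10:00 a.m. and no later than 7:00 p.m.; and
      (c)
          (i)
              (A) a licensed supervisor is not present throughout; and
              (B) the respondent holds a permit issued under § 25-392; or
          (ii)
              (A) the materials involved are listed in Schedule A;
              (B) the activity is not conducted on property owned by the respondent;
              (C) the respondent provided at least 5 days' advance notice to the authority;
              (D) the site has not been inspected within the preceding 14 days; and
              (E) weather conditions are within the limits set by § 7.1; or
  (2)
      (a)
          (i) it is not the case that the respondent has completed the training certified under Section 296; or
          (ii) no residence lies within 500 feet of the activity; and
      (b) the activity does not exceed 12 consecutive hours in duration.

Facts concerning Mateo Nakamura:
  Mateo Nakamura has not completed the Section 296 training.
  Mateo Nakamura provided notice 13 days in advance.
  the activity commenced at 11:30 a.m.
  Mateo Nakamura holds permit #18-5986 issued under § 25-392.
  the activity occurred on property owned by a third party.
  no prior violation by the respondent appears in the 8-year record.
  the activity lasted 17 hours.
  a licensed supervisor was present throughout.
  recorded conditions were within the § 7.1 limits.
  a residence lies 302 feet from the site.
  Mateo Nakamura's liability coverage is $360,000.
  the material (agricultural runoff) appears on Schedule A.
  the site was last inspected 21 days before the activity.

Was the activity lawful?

Yes — lawful.

(a) no prior violation — holds.
(b) start within hours — met.
(A) not (supervisor present) — fails.
(B) holds permit — met.
(i) = F AND T = false.
(A) Schedule A material — satisfied.
(B) not (own property) — met.
(C) ≥5 days' notice — holds.
(D) not (site inspected) — satisfied.
(E) weather ok — satisfied.
So (ii) is satisfied (T AND T AND T AND T AND T).
So (c) is satisfied (F OR T).
(1): T AND T AND T → true.
(i) not (training certified) — holds.
(ii) no residence in 500 ft — fails.
So (a) is satisfied (T OR F).
(b) ≤ 12 hrs duration — fails.
(2) = T AND F = false.
Overall: T OR F → true.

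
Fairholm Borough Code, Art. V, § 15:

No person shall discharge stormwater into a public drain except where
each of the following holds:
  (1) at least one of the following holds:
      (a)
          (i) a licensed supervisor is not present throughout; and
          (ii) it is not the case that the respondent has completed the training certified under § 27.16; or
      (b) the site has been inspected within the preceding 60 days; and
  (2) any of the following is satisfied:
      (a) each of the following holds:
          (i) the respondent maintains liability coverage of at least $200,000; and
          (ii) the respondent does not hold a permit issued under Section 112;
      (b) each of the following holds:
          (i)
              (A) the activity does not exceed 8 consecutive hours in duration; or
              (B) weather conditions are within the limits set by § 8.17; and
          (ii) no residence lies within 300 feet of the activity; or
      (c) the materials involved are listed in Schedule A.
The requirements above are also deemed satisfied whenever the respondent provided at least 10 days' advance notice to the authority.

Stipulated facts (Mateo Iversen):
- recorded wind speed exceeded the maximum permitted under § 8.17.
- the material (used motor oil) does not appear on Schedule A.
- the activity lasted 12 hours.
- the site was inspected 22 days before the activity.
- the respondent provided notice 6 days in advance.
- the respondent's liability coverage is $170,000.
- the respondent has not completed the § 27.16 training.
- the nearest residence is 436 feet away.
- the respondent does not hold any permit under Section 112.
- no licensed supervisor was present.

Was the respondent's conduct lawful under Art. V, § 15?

No — unlawful.

(i) not (supervisor present) — met.
(ii) not (training certified) — met.
(a): T AND T → true.
(b) site inspected — holds.
So (1) is satisfied (T OR T).
(i) coverage ≥ $200,000 — fails.
(ii) not (holds permit) — holds.
So (a) is not satisfied (F AND T).
(A) ≤ 8 hrs duration — not satisfied.
(B) weather ok — not satisfied.
So (i) is not satisfied (F OR F).
(ii) no residence in 300 ft — met.
(b): F AND T → false.
(c) Schedule A material — fails.
(2): F OR F OR F → false.
So Overall is not satisfied (T AND F).
Exception (≥10 days' notice) — not satisfied.
Result: main false OR exception false → false.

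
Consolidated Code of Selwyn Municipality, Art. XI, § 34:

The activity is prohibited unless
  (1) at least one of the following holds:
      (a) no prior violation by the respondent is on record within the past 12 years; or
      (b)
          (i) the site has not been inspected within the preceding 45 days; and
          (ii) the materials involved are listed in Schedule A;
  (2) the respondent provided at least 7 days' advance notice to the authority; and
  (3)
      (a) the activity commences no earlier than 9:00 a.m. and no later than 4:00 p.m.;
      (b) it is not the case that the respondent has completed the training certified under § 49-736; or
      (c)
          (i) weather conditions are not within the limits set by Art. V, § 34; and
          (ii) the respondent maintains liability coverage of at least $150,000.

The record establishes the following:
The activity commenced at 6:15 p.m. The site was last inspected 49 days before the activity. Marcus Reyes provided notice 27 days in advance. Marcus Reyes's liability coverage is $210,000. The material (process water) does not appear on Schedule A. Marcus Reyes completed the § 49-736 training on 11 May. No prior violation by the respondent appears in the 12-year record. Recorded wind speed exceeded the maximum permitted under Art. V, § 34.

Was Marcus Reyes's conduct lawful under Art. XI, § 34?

Yes — lawful.

(a) no prior violation — holds.
(i) not (site inspected) — satisfied.
(ii) Schedule A material — not satisfied.
(b) = T AND F = false.
(1) = T OR F = true.
(2) ≥7 days' notice — met.
(a) start within hours — fails.
(b) not (training certified) — not met.
(i) not (weather ok) — holds.
(ii) coverage ≥ $150,000 — holds.
(c): T AND T → true.
So (3) is satisfied (F OR F OR T).
So Overall is satisfied (T AND T AND T).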